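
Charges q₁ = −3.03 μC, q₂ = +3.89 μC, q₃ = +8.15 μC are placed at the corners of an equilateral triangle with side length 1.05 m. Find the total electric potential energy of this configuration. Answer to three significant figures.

The assembly work is the sum of pairwise potential energies, U = Σ_{i<j} kqᵢqⱼ/rᵢⱼ.
All three pair separations equal the side length, 1.05 m.
U = (-0.101) + (-0.211) + (0.271) = -0.0409 J.

-0.0409 J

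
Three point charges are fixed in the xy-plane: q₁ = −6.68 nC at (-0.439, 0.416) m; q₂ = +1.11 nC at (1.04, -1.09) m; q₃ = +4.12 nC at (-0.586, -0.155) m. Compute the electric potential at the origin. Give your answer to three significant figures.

-31.6 V

The total potential is the scalar sum of each charge's contribution, V = Σ kqᵢ/rᵢ.
Distances from the field point to each charge: r₁ = 0.605 m, r₂ = 1.51 m, r₃ = 0.606 m.
V = k[(-6.68×10⁻⁹)/(0.605) + (1.11×10⁻⁹)/(1.51) + (4.12×10⁻⁹)/(0.606)] = -31.6 V.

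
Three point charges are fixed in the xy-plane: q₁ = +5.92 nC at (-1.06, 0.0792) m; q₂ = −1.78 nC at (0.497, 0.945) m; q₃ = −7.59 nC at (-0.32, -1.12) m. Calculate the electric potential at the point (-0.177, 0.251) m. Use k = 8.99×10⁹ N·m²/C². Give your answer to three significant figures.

The total potential is the scalar sum of each charge's contribution, V = Σ kqᵢ/rᵢ.
Distances from the field point to each charge: r₁ = 0.900 m, r₂ = 0.967 m, r₃ = 1.38 m.
V = k[(5.92×10⁻⁹)/(0.900) + (-1.78×10⁻⁹)/(0.967) + (-7.59×10⁻⁹)/(1.38)] = -6.88 V.

-6.88 V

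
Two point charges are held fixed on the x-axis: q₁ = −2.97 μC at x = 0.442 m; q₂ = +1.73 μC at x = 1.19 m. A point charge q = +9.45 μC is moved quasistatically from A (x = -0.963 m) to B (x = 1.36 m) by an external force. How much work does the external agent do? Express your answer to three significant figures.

For quasistatic motion the external work equals the change in potential energy: W_ext = qΔV = q(V_B − V_A).
At A: distances to the source charges are 1.41 m, 2.15 m; V_A = Σ kqᵢ/rᵢ = -1.18×10⁴ V.
At B: distances to the source charges are 0.918 m, 0.170 m; V_B = Σ kqᵢ/rᵢ = 6.24×10⁴ V.
ΔV = V_B − V_A = 7.42×10⁴ V.
W_ext = qΔV = (9.45×10⁻⁶ C)(7.42×10⁴ V) = 0.701 J.

0.701 J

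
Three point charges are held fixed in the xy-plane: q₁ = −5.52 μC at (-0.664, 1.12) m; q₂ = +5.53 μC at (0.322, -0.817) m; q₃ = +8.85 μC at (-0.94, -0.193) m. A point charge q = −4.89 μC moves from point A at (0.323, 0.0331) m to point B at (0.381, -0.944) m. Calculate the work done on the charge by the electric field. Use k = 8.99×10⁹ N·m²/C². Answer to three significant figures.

The work done by the electric force is W_field = −ΔU = −q(V_B − V_A) = q(V_A − V_B).
At A: distances to the source charges are 1.47 m, 0.850 m, 1.28 m; V_A = Σ kqᵢ/rᵢ = 8.67×10⁴ V.
At B: distances to the source charges are 2.31 m, 0.140 m, 1.52 m; V_B = Σ kqᵢ/rᵢ = 3.86×10⁵ V.
ΔV = V_B − V_A = 2.99×10⁵ V.
W_field = −qΔV = −(-4.89×10⁻⁶ C)(2.99×10⁵ V) = 1.46 J.

1.46 J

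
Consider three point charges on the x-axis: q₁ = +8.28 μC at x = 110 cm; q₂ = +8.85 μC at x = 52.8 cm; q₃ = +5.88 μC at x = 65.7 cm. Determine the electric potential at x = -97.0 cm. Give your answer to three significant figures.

The total potential is the scalar sum of each charge's contribution, V = Σ kqᵢ/rᵢ.
Distances from the field point to each charge: r₁ = 2.07 m, r₂ = 1.50 m, r₃ = 1.63 m.
V = k[(8.28×10⁻⁶)/(2.07) + (8.85×10⁻⁶)/(1.50) + (5.88×10⁻⁶)/(1.63)] = 1.22×10⁵ V.

1.22×10⁵ V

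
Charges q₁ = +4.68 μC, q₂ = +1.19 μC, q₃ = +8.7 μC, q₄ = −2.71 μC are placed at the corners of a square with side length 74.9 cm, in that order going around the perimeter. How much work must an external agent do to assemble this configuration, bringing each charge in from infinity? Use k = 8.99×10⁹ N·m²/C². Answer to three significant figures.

The assembly work is the sum of pairwise potential energies, U = Σ_{i<j} kqᵢqⱼ/rᵢⱼ.
The four side pairs have separation 0.749 m and the two diagonal pairs 1.06 m.
Summing all 6 pair terms gives U = 0.0741 J.

0.0741 J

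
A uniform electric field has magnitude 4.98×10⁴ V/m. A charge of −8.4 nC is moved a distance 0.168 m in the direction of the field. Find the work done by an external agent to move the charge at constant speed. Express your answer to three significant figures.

7.03×10⁻⁵ J

The potential change for a displacement 0.168 m in the direction of the field is ΔV = −Ed = -8370 V.
W_ext = qΔV = 7.03×10⁻⁵ J.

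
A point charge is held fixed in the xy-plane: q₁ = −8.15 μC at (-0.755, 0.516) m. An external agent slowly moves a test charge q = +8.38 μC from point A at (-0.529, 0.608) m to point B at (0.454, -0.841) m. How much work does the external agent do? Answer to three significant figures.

For quasistatic motion the external work equals the change in potential energy: W_ext = qΔV = q(V_B − V_A).
At A: distance to the source charge is 0.244 m; V_A = kq₁/r = -3.00×10⁵ V.
At B: distance to the source charge is 1.82 m; V_B = kq₁/r = -4.03×10⁴ V.
ΔV = V_B − V_A = 2.60×10⁵ V.
W_ext = qΔV = (8.38×10⁻⁶ C)(2.60×10⁵ V) = 2.18 J.

2.18 J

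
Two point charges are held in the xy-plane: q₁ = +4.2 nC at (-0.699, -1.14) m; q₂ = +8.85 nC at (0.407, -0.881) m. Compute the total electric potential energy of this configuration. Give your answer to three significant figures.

2.94×10⁻⁷ J

The work to assemble the configuration equals its total potential energy, U = Σ kqᵢqⱼ/rᵢⱼ over all pairs.
Pair separations: r₁₂ = 1.14 m.
U = (2.94×10⁻⁷) = 2.94×10⁻⁷ J.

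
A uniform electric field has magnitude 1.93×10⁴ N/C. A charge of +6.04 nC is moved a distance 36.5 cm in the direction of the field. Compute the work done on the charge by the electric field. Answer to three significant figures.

The potential change for a displacement 36.5 cm in the direction of the field is ΔV = −Ed = -7040 V.
W_field = −qΔV = 4.25×10⁻⁵ J.

4.25×10⁻⁵ J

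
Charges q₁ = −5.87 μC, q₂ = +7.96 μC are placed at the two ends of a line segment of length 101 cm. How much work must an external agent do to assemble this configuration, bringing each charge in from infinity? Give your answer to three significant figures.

-0.416 J

The work to assemble the configuration equals its total potential energy, U = Σ kqᵢqⱼ/rᵢⱼ over all pairs.
The separation is r = 1.01 m.
U = (-0.416) = -0.416 J.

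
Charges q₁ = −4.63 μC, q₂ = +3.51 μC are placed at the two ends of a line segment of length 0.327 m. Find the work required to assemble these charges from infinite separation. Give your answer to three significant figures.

The assembly work is the sum of pairwise potential energies, U = Σ_{i<j} kqᵢqⱼ/rᵢⱼ.
The separation is r = 0.327 m.
U = (-0.447) = -0.447 J.

-0.447 J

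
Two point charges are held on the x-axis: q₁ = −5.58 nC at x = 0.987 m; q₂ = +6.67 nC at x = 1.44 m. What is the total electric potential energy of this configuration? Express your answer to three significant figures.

-7.39×10⁻⁷ J

The work to assemble the configuration equals its total potential energy, U = Σ kqᵢqⱼ/rᵢⱼ over all pairs.
Pair separations: r₁₂ = 0.453 m.
U = (-7.39×10⁻⁷) = -7.39×10⁻⁷ J.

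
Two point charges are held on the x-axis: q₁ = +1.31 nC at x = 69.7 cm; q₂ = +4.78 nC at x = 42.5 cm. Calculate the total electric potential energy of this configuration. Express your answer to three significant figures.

The work to assemble the configuration equals its total potential energy, U = Σ kqᵢqⱼ/rᵢⱼ over all pairs.
Pair separations: r₁₂ = 0.272 m.
U = (2.07×10⁻⁷) = 2.07×10⁻⁷ J.

2.07×10⁻⁷ J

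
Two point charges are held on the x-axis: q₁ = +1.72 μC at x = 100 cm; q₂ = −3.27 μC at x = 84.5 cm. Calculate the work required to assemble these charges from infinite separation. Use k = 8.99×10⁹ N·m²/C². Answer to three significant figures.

-0.326 J

The work to assemble the configuration equals its total potential energy, U = Σ kqᵢqⱼ/rᵢⱼ over all pairs.
Pair separations: r₁₂ = 0.155 m.
U = (-0.326) = -0.326 J.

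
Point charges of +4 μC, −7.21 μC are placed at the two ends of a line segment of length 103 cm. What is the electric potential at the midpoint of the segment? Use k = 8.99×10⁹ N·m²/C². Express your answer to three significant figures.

The total potential is the scalar sum of each charge's contribution, V = Σ kqᵢ/rᵢ.
Each charge is 0.515 m from the midpoint.
V = k[(4.00×10⁻⁶)/(0.515) + (-7.21×10⁻⁶)/(0.515)] = -5.60×10⁴ V.

-5.60×10⁴ V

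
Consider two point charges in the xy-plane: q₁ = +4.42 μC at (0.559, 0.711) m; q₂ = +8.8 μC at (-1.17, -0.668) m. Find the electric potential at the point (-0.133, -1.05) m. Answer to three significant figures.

Electric potential is a scalar, so the contributions from each charge add algebraically: V = Σ kqᵢ/rᵢ.
Distances from the field point to each charge: r₁ = 1.89 m, r₂ = 1.11 m.
V = k[(4.42×10⁻⁶)/(1.89) + (8.80×10⁻⁶)/(1.11)] = 9.26×10⁴ V.

9.26×10⁴ V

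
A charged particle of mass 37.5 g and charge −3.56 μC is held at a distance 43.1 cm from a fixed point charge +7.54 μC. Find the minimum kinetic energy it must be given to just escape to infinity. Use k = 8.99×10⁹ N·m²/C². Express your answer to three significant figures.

To just escape, total mechanical energy must reach zero at infinity: ½mv²_min + U = 0, so ½mv²_min = −U = |kQq|/r.
|U| = |kQq|/r = (8.99×10⁹ N·m²/C²)(7.54×10⁻⁶)(3.56×10⁻⁶)/(0.431) = 0.560 J.

0.560 J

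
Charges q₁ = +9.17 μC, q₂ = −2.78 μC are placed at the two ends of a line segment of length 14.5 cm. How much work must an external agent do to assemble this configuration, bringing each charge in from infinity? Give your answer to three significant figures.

-1.58 J

The assembly work is the sum of pairwise potential energies, U = Σ_{i<j} kqᵢqⱼ/rᵢⱼ.
The separation is r = 0.145 m.
U = (-1.58) = -1.58 J.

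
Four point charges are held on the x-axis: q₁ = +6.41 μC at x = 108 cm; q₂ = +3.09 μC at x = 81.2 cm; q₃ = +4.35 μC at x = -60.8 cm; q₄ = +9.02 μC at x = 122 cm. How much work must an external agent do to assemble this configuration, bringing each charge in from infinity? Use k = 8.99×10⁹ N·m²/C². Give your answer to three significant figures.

5.42 J

The work to assemble the configuration equals its total potential energy, U = Σ kqᵢqⱼ/rᵢⱼ over all pairs.
Pair separations: r₁₂ = 0.268 m, r₁₃ = 1.69 m, r₁₄ = 0.140 m, r₂₃ = 1.42 m, r₂₄ = 0.408 m, r₃₄ = 1.83 m.
Summing all 6 pair terms gives U = 5.42 J.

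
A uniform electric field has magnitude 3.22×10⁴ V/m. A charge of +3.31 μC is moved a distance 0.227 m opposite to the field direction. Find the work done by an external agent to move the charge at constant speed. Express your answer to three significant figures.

The potential change for a displacement 0.227 m opposite to the field direction is ΔV = +Ed = 7310 V.
W_ext = qΔV = 0.0242 J.

0.0242 J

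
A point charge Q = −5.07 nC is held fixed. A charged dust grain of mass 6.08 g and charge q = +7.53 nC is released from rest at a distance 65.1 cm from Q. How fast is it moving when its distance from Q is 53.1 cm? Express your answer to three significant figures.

Only the electrostatic force acts, so mechanical energy is conserved: ½mv² = U₁ − U₂ = kQq(1/r₁ − 1/r₂).
U₁ − U₂ = (8.99×10⁹ N·m²/C²)(-5.07×10⁻⁹ C)(7.53×10⁻⁹ C)(1/0.651 − 1/0.531) = 1.19×10⁻⁷ J.
v = √(2·1.19×10⁻⁷/6.08×10⁻³) = 6.26×10⁻³ m/s.

6.26×10⁻³ m/s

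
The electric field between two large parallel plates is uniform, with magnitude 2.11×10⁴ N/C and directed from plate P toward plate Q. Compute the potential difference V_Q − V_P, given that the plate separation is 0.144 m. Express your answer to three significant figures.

-3040 V

In a uniform field, potential decreases in the direction of E: ΔV = −E·d for a displacement d parallel to E.
Going from P to Q is a displacement of 0.144 m along the field, so V_Q − V_P = −Ed = -3040 V.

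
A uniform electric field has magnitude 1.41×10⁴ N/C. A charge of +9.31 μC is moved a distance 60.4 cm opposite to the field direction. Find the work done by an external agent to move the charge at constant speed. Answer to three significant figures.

0.0793 J

The potential change for a displacement 60.4 cm opposite to the field direction is ΔV = +Ed = 8520 V.
W_ext = qΔV = 0.0793 J.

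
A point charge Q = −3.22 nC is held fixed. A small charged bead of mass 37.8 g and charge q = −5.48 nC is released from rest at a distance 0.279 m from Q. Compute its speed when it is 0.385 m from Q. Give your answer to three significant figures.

2.88×10⁻³ m/s

Only the electrostatic force acts, so mechanical energy is conserved: ½mv² = U₁ − U₂ = kQq(1/r₁ − 1/r₂).
U₁ − U₂ = (8.99×10⁹ N·m²/C²)(-3.22×10⁻⁹ C)(-5.48×10⁻⁹ C)(1/0.279 − 1/0.385) = 1.57×10⁻⁷ J.
v = √(2·1.57×10⁻⁷/0.0378) = 2.88×10⁻³ m/s.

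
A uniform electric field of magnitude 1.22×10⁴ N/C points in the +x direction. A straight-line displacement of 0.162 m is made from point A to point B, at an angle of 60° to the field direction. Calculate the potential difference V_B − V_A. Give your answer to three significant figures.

Only the component of displacement along E changes the potential: ΔV = −E·d·cosθ.
ΔV = −(1.22×10⁴ V/m)(0.162 m)cos60° = -988 V.

-988 V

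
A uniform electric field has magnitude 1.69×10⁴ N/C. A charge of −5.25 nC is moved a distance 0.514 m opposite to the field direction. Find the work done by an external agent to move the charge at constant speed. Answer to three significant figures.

-4.56×10⁻⁵ J

The potential change for a displacement 0.514 m opposite to the field direction is ΔV = +Ed = 8690 V.
W_ext = qΔV = -4.56×10⁻⁵ J.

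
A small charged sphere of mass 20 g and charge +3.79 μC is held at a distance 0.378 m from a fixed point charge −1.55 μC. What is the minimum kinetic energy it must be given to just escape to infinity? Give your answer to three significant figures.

To just escape, total mechanical energy must reach zero at infinity: ½mv²_min + U = 0, so ½mv²_min = −U = |kQq|/r.
|U| = |kQq|/r = (8.99×10⁹ N·m²/C²)(1.55×10⁻⁶)(3.79×10⁻⁶)/(0.378) = 0.140 J.

0.140 J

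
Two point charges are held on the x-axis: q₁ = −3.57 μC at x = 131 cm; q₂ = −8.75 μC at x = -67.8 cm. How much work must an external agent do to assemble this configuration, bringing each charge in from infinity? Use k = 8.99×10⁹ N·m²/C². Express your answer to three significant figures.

0.141 J

The assembly work is the sum of pairwise potential energies, U = Σ_{i<j} kqᵢqⱼ/rᵢⱼ.
Pair separations: r₁₂ = 1.99 m.
U = (0.141) = 0.141 J.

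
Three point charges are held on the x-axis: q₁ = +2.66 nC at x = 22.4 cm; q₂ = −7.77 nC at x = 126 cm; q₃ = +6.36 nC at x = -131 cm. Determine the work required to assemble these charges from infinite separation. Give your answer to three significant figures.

-2.53×10⁻⁷ J

The work to assemble the configuration equals its total potential energy, U = Σ kqᵢqⱼ/rᵢⱼ over all pairs.
Pair separations: r₁₂ = 1.04 m, r₁₃ = 1.53 m, r₂₃ = 2.57 m.
U = (-1.79×10⁻⁷) + (9.91×10⁻⁸) + (-1.73×10⁻⁷) = -2.53×10⁻⁷ J.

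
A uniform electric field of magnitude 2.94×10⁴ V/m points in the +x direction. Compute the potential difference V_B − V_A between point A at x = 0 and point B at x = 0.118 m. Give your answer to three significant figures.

In a uniform field, potential decreases in the direction of E: V_B − V_A = −E·Δx.
V_B − V_A = −(2.94×10⁴ V/m)(0.118 m) = -3470 V.

-3470 V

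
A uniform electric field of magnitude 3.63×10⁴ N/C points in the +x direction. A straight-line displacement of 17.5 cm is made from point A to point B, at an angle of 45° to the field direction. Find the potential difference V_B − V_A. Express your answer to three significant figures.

Only the component of displacement along E changes the potential: ΔV = −E·d·cosθ.
ΔV = −(3.63×10⁴ V/m)(0.175 m)cos45° = -4490 V.

-4490 V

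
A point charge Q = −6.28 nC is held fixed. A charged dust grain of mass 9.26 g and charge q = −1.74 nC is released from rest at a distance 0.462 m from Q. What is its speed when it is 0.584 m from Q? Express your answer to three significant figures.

3.10×10⁻³ m/s

Only the electrostatic force acts, so mechanical energy is conserved: ½mv² = U₁ − U₂ = kQq(1/r₁ − 1/r₂).
U₁ − U₂ = (8.99×10⁹ N·m²/C²)(-6.28×10⁻⁹ C)(-1.74×10⁻⁹ C)(1/0.462 − 1/0.584) = 4.44×10⁻⁸ J.
v = √(2·4.44×10⁻⁸/9.26×10⁻³) = 3.10×10⁻³ m/s.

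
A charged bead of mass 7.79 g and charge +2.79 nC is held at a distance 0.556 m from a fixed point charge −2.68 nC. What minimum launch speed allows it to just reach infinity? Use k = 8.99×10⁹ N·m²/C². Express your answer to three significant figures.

5.57×10⁻³ m/s

To just escape, total mechanical energy must reach zero at infinity: ½mv²_min + U = 0, so ½mv²_min = −U = |kQq|/r.
|U| = |kQq|/r = (8.99×10⁹ N·m²/C²)(2.68×10⁻⁹)(2.79×10⁻⁹)/(0.556) = 1.21×10⁻⁷ J.
v_min = √(2|U|/m) = √(2·1.21×10⁻⁷/7.79×10⁻³) = 5.57×10⁻³ m/s.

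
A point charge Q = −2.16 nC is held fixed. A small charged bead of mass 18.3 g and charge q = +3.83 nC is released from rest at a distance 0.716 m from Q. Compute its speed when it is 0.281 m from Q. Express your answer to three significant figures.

4.19×10⁻³ m/s

Only the electrostatic force acts, so mechanical energy is conserved: ½mv² = U₁ − U₂ = kQq(1/r₁ − 1/r₂).
U₁ − U₂ = (8.99×10⁹ N·m²/C²)(-2.16×10⁻⁹ C)(3.83×10⁻⁹ C)(1/0.716 − 1/0.281) = 1.61×10⁻⁷ J.
v = √(2·1.61×10⁻⁷/0.0183) = 4.19×10⁻³ m/s.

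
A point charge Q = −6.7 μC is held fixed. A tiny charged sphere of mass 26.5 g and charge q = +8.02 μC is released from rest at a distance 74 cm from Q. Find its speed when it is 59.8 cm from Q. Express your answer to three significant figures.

3.42 m/s

Only the electrostatic force acts, so mechanical energy is conserved: ½mv² = U₁ − U₂ = kQq(1/r₁ − 1/r₂).
U₁ − U₂ = (8.99×10⁹ N·m²/C²)(-6.70×10⁻⁶ C)(8.02×10⁻⁶ C)(1/0.740 − 1/0.598) = 0.155 J.
v = √(2·0.155/0.0265) = 3.42 m/s.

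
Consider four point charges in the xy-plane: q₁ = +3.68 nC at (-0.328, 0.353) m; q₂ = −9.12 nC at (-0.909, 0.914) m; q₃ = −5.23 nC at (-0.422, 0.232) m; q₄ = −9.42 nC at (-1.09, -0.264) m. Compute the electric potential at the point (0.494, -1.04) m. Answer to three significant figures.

Electric potential is a scalar, so the contributions from each charge add algebraically: V = Σ kqᵢ/rᵢ.
Distances from the field point to each charge: r₁ = 1.62 m, r₂ = 2.41 m, r₃ = 1.57 m, r₄ = 1.76 m.
V = k[(3.68×10⁻⁹)/(1.62) + (-9.12×10⁻⁹)/(2.41) + (-5.23×10⁻⁹)/(1.57) + (-9.42×10⁻⁹)/(1.76)] = -91.6 V.

-91.6 V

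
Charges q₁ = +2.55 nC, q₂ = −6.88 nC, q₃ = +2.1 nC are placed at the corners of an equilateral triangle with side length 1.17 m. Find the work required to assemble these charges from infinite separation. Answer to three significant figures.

The assembly work is the sum of pairwise potential energies, U = Σ_{i<j} kqᵢqⱼ/rᵢⱼ.
All three pair separations equal the side length, 1.17 m.
U = (-1.35×10⁻⁷) + (4.11×10⁻⁸) + (-1.11×10⁻⁷) = -2.05×10⁻⁷ J.

-2.05×10⁻⁷ J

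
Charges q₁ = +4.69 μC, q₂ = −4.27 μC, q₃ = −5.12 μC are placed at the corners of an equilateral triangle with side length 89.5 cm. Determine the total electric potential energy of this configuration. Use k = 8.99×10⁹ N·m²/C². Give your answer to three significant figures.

-0.223 J

The assembly work is the sum of pairwise potential energies, U = Σ_{i<j} kqᵢqⱼ/rᵢⱼ.
All three pair separations equal the side length, 0.895 m.
U = (-0.201) + (-0.241) + (0.220) = -0.223 J.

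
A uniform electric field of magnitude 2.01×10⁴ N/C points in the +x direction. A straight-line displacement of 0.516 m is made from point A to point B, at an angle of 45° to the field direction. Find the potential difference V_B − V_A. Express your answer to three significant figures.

Only the component of displacement along E changes the potential: ΔV = −E·d·cosθ.
ΔV = −(2.01×10⁴ V/m)(0.516 m)cos45° = -7330 V.

-7330 V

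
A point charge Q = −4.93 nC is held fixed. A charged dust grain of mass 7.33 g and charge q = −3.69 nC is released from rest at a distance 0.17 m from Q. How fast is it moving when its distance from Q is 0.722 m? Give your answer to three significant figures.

Only the electrostatic force acts, so mechanical energy is conserved: ½mv² = U₁ − U₂ = kQq(1/r₁ − 1/r₂).
U₁ − U₂ = (8.99×10⁹ N·m²/C²)(-4.93×10⁻⁹ C)(-3.69×10⁻⁹ C)(1/0.170 − 1/0.722) = 7.36×10⁻⁷ J.
v = √(2·7.36×10⁻⁷/7.33×10⁻³) = 0.0142 m/s.

0.0142 m/s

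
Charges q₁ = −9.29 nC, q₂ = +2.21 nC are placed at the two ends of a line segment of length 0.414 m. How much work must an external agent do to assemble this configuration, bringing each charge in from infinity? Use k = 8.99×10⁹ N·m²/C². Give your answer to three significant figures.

-4.46×10⁻⁷ J

The work to assemble the configuration equals its total potential energy, U = Σ kqᵢqⱼ/rᵢⱼ over all pairs.
The separation is r = 0.414 m.
U = (-4.46×10⁻⁷) = -4.46×10⁻⁷ J.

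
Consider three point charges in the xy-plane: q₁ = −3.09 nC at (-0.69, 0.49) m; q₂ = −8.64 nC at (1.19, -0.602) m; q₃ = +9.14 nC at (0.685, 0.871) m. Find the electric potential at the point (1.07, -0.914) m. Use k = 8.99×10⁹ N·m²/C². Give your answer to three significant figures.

Electric potential is a scalar, so the contributions from each charge add algebraically: V = Σ kqᵢ/rᵢ.
Distances from the field point to each charge: r₁ = 2.25 m, r₂ = 0.334 m, r₃ = 1.83 m.
V = k[(-3.09×10⁻⁹)/(2.25) + (-8.64×10⁻⁹)/(0.334) + (9.14×10⁻⁹)/(1.83)] = -200 V.

-200 V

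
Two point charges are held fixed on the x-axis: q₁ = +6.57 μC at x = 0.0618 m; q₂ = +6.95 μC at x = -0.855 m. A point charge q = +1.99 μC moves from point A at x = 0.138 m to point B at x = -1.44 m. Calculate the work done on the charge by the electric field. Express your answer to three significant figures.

The work done by the electric force is W_field = −ΔU = −q(V_B − V_A) = q(V_A − V_B).
At A: distances to the source charges are 0.0762 m, 0.993 m; V_A = Σ kqᵢ/rᵢ = 8.38×10⁵ V.
At B: distances to the source charges are 1.50 m, 0.585 m; V_B = Σ kqᵢ/rᵢ = 1.46×10⁵ V.
ΔV = V_B − V_A = -6.92×10⁵ V.
W_field = −qΔV = −(1.99×10⁻⁶ C)(-6.92×10⁵ V) = 1.38 J.

1.38 J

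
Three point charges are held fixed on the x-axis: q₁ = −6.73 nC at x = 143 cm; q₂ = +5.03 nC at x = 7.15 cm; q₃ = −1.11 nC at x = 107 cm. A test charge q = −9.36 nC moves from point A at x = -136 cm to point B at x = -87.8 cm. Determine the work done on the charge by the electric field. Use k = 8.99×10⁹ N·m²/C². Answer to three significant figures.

The work done by the electric force is W_field = −ΔU = −q(V_B − V_A) = q(V_A − V_B).
At A: distances to the source charges are 2.79 m, 1.43 m, 2.43 m; V_A = Σ kqᵢ/rᵢ = 5.80 V.
At B: distances to the source charges are 2.31 m, 0.950 m, 1.95 m; V_B = Σ kqᵢ/rᵢ = 16.3 V.
ΔV = V_B − V_A = 10.5 V.
W_field = −qΔV = −(-9.36×10⁻⁹ C)(10.5 V) = 9.82×10⁻⁸ J.

9.82×10⁻⁸ J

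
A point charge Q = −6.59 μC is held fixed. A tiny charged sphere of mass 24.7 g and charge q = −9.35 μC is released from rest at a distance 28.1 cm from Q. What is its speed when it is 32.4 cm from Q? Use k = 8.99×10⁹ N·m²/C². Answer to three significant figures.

Only the electrostatic force acts, so mechanical energy is conserved: ½mv² = U₁ − U₂ = kQq(1/r₁ − 1/r₂).
U₁ − U₂ = (8.99×10⁹ N·m²/C²)(-6.59×10⁻⁶ C)(-9.35×10⁻⁶ C)(1/0.281 − 1/0.324) = 0.262 J.
v = √(2·0.262/0.0247) = 4.60 m/s.

4.60 m/s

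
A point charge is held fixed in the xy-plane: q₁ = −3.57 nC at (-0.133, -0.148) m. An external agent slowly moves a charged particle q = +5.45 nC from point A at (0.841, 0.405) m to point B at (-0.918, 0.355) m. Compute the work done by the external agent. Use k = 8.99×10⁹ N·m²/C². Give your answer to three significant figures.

For quasistatic motion the external work equals the change in potential energy: W_ext = qΔV = q(V_B − V_A).
At A: distance to the source charge is 1.12 m; V_A = kq₁/r = -28.7 V.
At B: distance to the source charge is 0.932 m; V_B = kq₁/r = -34.4 V.
ΔV = V_B − V_A = -5.77 V.
W_ext = qΔV = (5.45×10⁻⁹ C)(-5.77 V) = -3.14×10⁻⁸ J.

-3.14×10⁻⁸ J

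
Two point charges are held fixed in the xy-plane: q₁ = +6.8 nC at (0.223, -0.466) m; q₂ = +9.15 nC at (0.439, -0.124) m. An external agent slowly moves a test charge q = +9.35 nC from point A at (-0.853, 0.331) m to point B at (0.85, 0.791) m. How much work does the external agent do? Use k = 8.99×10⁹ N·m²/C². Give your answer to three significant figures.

1.85×10⁻⁷ J

For quasistatic motion the external work equals the change in potential energy: W_ext = qΔV = q(V_B − V_A).
At A: distances to the source charges are 1.34 m, 1.37 m; V_A = Σ kqᵢ/rᵢ = 106 V.
At B: distances to the source charges are 1.40 m, 1.00 m; V_B = Σ kqᵢ/rᵢ = 126 V.
ΔV = V_B − V_A = 19.8 V.
W_ext = qΔV = (9.35×10⁻⁹ C)(19.8 V) = 1.85×10⁻⁷ J.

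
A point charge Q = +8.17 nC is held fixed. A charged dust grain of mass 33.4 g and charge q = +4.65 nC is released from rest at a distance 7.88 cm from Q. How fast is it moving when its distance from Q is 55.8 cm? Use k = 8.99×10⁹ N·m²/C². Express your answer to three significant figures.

0.0149 m/s

Only the electrostatic force acts, so mechanical energy is conserved: ½mv² = U₁ − U₂ = kQq(1/r₁ − 1/r₂).
U₁ − U₂ = (8.99×10⁹ N·m²/C²)(8.17×10⁻⁹ C)(4.65×10⁻⁹ C)(1/0.0788 − 1/0.558) = 3.72×10⁻⁶ J.
v = √(2·3.72×10⁻⁶/0.0334) = 0.0149 m/s.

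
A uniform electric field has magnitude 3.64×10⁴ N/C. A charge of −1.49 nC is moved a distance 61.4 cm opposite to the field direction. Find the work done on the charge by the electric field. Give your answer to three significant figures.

The potential change for a displacement 61.4 cm opposite to the field direction is ΔV = +Ed = 2.23×10⁴ V.
W_field = −qΔV = 3.33×10⁻⁵ J.

3.33×10⁻⁵ J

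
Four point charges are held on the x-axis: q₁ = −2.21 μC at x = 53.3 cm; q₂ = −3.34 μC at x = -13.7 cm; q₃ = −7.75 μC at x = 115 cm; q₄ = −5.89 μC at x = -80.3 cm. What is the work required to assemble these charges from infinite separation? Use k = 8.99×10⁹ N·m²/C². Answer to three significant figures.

The assembly work is the sum of pairwise potential energies, U = Σ_{i<j} kqᵢqⱼ/rᵢⱼ.
Pair separations: r₁₂ = 0.670 m, r₁₃ = 0.617 m, r₁₄ = 1.34 m, r₂₃ = 1.29 m, r₂₄ = 0.666 m, r₃₄ = 1.95 m.
Summing all 6 pair terms gives U = 1.09 J.

1.09 J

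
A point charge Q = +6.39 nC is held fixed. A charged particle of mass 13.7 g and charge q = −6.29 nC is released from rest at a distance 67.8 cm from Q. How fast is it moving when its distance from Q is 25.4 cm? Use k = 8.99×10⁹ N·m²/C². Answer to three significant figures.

Only the electrostatic force acts, so mechanical energy is conserved: ½mv² = U₁ − U₂ = kQq(1/r₁ − 1/r₂).
U₁ − U₂ = (8.99×10⁹ N·m²/C²)(6.39×10⁻⁹ C)(-6.29×10⁻⁹ C)(1/0.678 − 1/0.254) = 8.90×10⁻⁷ J.
v = √(2·8.90×10⁻⁷/0.0137) = 0.0114 m/s.

0.0114 m/s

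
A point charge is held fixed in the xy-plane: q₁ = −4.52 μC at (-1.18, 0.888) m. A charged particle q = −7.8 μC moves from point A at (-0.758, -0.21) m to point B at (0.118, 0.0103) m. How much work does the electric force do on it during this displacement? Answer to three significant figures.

The work done by the electric force is W_field = −ΔU = −q(V_B − V_A) = q(V_A − V_B).
At A: distance to the source charge is 1.18 m; V_A = kq₁/r = -3.45×10⁴ V.
At B: distance to the source charge is 1.57 m; V_B = kq₁/r = -2.59×10⁴ V.
ΔV = V_B − V_A = 8610 V.
W_field = −qΔV = −(-7.80×10⁻⁶ C)(8610 V) = 0.0672 J.

0.0672 J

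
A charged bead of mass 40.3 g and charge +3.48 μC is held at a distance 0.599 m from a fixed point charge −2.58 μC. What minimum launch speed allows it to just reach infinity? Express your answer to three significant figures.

2.59 m/s

To just escape, total mechanical energy must reach zero at infinity: ½mv²_min + U = 0, so ½mv²_min = −U = |kQq|/r.
|U| = |kQq|/r = (8.99×10⁹ N·m²/C²)(2.58×10⁻⁶)(3.48×10⁻⁶)/(0.599) = 0.135 J.
v_min = √(2|U|/m) = √(2·0.135/0.0403) = 2.59 m/s.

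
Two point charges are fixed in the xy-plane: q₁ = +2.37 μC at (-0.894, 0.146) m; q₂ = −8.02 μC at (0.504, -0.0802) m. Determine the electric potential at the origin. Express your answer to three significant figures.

Electric potential is a scalar, so the contributions from each charge add algebraically: V = Σ kqᵢ/rᵢ.
Distances from the field point to each charge: r₁ = 0.906 m, r₂ = 0.510 m.
V = k[(2.37×10⁻⁶)/(0.906) + (-8.02×10⁻⁶)/(0.510)] = -1.18×10⁵ V.

-1.18×10⁵ V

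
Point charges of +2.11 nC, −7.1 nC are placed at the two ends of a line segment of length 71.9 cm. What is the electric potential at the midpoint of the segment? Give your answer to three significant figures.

-125 V

Electric potential is a scalar, so the contributions from each charge add algebraically: V = Σ kqᵢ/rᵢ.
Each charge is 0.360 m from the midpoint.
V = k[(2.11×10⁻⁹)/(0.360) + (-7.10×10⁻⁹)/(0.360)] = -125 V.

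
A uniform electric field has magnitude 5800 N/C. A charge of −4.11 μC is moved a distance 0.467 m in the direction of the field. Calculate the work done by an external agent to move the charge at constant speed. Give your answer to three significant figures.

0.0111 J

The potential change for a displacement 0.467 m in the direction of the field is ΔV = −Ed = -2710 V.
W_ext = qΔV = 0.0111 J.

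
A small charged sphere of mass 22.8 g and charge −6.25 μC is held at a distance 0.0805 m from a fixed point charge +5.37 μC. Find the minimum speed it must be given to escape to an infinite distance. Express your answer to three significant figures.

18.1 m/s

To just escape, total mechanical energy must reach zero at infinity: ½mv²_min + U = 0, so ½mv²_min = −U = |kQq|/r.
|U| = |kQq|/r = (8.99×10⁹ N·m²/C²)(5.37×10⁻⁶)(6.25×10⁻⁶)/(0.0805) = 3.75 J.
v_min = √(2|U|/m) = √(2·3.75/0.0228) = 18.1 m/s.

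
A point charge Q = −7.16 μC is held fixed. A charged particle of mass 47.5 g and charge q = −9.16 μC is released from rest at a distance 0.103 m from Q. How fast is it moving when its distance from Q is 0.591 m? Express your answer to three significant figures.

14.1 m/s

Only the electrostatic force acts, so mechanical energy is conserved: ½mv² = U₁ − U₂ = kQq(1/r₁ − 1/r₂).
U₁ − U₂ = (8.99×10⁹ N·m²/C²)(-7.16×10⁻⁶ C)(-9.16×10⁻⁶ C)(1/0.103 − 1/0.591) = 4.73 J.
v = √(2·4.73/0.0475) = 14.1 m/s.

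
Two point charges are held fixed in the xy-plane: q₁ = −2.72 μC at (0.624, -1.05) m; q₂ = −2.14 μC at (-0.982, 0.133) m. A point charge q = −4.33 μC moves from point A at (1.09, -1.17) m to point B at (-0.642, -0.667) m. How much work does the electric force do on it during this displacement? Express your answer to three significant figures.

The work done by the electric force is W_field = −ΔU = −q(V_B − V_A) = q(V_A − V_B).
At A: distances to the source charges are 0.481 m, 2.45 m; V_A = Σ kqᵢ/rᵢ = -5.87×10⁴ V.
At B: distances to the source charges are 1.32 m, 0.869 m; V_B = Σ kqᵢ/rᵢ = -4.06×10⁴ V.
ΔV = V_B − V_A = 1.81×10⁴ V.
W_field = −qΔV = −(-4.33×10⁻⁶ C)(1.81×10⁴ V) = 0.0782 J.

0.0782 J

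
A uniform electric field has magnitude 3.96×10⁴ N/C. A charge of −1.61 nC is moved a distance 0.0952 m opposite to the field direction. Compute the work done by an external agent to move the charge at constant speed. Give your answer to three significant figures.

The potential change for a displacement 0.0952 m opposite to the field direction is ΔV = +Ed = 3770 V.
W_ext = qΔV = -6.07×10⁻⁶ J.

-6.07×10⁻⁶ J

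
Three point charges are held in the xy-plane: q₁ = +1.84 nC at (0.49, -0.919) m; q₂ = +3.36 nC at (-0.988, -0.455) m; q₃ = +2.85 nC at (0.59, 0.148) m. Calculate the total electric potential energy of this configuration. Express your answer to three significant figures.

1.31×10⁻⁷ J

The assembly work is the sum of pairwise potential energies, U = Σ_{i<j} kqᵢqⱼ/rᵢⱼ.
Pair separations: r₁₂ = 1.55 m, r₁₃ = 1.07 m, r₂₃ = 1.69 m.
U = (3.59×10⁻⁸) + (4.40×10⁻⁸) + (5.10×10⁻⁸) = 1.31×10⁻⁷ J.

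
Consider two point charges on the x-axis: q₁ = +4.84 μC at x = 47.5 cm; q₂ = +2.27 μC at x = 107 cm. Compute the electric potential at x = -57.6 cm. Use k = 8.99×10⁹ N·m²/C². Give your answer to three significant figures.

Electric potential is a scalar, so the contributions from each charge add algebraically: V = Σ kqᵢ/rᵢ.
Distances from the field point to each charge: r₁ = 1.05 m, r₂ = 1.65 m.
V = k[(4.84×10⁻⁶)/(1.05) + (2.27×10⁻⁶)/(1.65)] = 5.38×10⁴ V.

5.38×10⁴ V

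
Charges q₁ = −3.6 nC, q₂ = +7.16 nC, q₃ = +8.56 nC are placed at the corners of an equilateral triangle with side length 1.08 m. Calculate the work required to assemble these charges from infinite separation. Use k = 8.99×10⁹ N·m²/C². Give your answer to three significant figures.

3.91×10⁻⁸ J

The assembly work is the sum of pairwise potential energies, U = Σ_{i<j} kqᵢqⱼ/rᵢⱼ.
All three pair separations equal the side length, 1.08 m.
U = (-2.15×10⁻⁷) + (-2.57×10⁻⁷) + (5.10×10⁻⁷) = 3.91×10⁻⁸ J.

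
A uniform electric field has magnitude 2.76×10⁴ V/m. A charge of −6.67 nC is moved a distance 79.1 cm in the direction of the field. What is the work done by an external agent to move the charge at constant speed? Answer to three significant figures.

The potential change for a displacement 79.1 cm in the direction of the field is ΔV = −Ed = -2.18×10⁴ V.
W_ext = qΔV = 1.46×10⁻⁴ J.

1.46×10⁻⁴ J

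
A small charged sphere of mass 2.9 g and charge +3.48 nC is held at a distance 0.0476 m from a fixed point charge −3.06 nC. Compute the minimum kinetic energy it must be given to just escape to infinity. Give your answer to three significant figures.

2.01×10⁻⁶ J

To just escape, total mechanical energy must reach zero at infinity: ½mv²_min + U = 0, so ½mv²_min = −U = |kQq|/r.
|U| = |kQq|/r = (8.99×10⁹ N·m²/C²)(3.06×10⁻⁹)(3.48×10⁻⁹)/(0.0476) = 2.01×10⁻⁶ J.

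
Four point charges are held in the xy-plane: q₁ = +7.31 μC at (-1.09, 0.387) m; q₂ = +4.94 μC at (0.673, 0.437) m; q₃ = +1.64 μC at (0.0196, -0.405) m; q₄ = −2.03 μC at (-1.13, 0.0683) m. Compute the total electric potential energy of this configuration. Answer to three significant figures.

The assembly work is the sum of pairwise potential energies, U = Σ_{i<j} kqᵢqⱼ/rᵢⱼ.
Pair separations: r₁₂ = 1.76 m, r₁₃ = 1.36 m, r₁₄ = 0.321 m, r₂₃ = 1.07 m, r₂₄ = 1.84 m, r₃₄ = 1.24 m.
Summing all 6 pair terms gives U = -0.157 J.

-0.157 J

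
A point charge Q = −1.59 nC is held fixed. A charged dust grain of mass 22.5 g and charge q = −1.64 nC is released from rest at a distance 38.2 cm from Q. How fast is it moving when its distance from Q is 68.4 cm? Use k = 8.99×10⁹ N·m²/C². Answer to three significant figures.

1.55×10⁻³ m/s

Only the electrostatic force acts, so mechanical energy is conserved: ½mv² = U₁ − U₂ = kQq(1/r₁ − 1/r₂).
U₁ − U₂ = (8.99×10⁹ N·m²/C²)(-1.59×10⁻⁹ C)(-1.64×10⁻⁹ C)(1/0.382 − 1/0.684) = 2.71×10⁻⁸ J.
v = √(2·2.71×10⁻⁸/0.0225) = 1.55×10⁻³ m/s.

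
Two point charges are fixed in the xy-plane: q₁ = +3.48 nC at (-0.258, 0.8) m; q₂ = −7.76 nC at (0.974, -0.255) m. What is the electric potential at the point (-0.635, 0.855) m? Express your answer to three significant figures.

The total potential is the scalar sum of each charge's contribution, V = Σ kqᵢ/rᵢ.
Distances from the field point to each charge: r₁ = 0.381 m, r₂ = 1.95 m.
V = k[(3.48×10⁻⁹)/(0.381) + (-7.76×10⁻⁹)/(1.95)] = 46.4 V.

46.4 V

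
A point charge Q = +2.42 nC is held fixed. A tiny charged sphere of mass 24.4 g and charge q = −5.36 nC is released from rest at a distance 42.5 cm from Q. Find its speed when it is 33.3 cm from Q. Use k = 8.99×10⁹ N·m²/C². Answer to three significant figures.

2.49×10⁻³ m/s

Only the electrostatic force acts, so mechanical energy is conserved: ½mv² = U₁ − U₂ = kQq(1/r₁ − 1/r₂).
U₁ − U₂ = (8.99×10⁹ N·m²/C²)(2.42×10⁻⁹ C)(-5.36×10⁻⁹ C)(1/0.425 − 1/0.333) = 7.58×10⁻⁸ J.
v = √(2·7.58×10⁻⁸/0.0244) = 2.49×10⁻³ m/s.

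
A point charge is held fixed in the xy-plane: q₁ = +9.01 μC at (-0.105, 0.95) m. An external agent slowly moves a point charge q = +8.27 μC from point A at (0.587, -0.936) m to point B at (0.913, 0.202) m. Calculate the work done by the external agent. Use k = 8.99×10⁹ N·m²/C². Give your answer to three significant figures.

For quasistatic motion the external work equals the change in potential energy: W_ext = qΔV = q(V_B − V_A).
At A: distance to the source charge is 2.01 m; V_A = kq₁/r = 4.03×10⁴ V.
At B: distance to the source charge is 1.26 m; V_B = kq₁/r = 6.41×10⁴ V.
ΔV = V_B − V_A = 2.38×10⁴ V.
W_ext = qΔV = (8.27×10⁻⁶ C)(2.38×10⁴ V) = 0.197 J.

0.197 J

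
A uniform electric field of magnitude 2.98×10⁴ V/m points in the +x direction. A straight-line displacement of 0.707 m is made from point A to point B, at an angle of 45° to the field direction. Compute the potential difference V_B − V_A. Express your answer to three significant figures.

Only the component of displacement along E changes the potential: ΔV = −E·d·cosθ.
ΔV = −(2.98×10⁴ V/m)(0.707 m)cos45° = -1.49×10⁴ V.

-1.49×10⁴ V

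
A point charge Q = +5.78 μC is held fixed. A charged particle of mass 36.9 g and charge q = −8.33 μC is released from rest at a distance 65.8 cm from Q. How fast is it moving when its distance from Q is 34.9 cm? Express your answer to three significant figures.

Only the electrostatic force acts, so mechanical energy is conserved: ½mv² = U₁ − U₂ = kQq(1/r₁ − 1/r₂).
U₁ − U₂ = (8.99×10⁹ N·m²/C²)(5.78×10⁻⁶ C)(-8.33×10⁻⁶ C)(1/0.658 − 1/0.349) = 0.582 J.
v = √(2·0.582/0.0369) = 5.62 m/s.

5.62 m/s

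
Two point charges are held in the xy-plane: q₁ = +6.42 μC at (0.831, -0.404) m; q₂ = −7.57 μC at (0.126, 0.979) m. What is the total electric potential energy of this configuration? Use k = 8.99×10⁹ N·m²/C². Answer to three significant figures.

The assembly work is the sum of pairwise potential energies, U = Σ_{i<j} kqᵢqⱼ/rᵢⱼ.
Pair separations: r₁₂ = 1.55 m.
U = (-0.281) = -0.281 J.

-0.281 J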